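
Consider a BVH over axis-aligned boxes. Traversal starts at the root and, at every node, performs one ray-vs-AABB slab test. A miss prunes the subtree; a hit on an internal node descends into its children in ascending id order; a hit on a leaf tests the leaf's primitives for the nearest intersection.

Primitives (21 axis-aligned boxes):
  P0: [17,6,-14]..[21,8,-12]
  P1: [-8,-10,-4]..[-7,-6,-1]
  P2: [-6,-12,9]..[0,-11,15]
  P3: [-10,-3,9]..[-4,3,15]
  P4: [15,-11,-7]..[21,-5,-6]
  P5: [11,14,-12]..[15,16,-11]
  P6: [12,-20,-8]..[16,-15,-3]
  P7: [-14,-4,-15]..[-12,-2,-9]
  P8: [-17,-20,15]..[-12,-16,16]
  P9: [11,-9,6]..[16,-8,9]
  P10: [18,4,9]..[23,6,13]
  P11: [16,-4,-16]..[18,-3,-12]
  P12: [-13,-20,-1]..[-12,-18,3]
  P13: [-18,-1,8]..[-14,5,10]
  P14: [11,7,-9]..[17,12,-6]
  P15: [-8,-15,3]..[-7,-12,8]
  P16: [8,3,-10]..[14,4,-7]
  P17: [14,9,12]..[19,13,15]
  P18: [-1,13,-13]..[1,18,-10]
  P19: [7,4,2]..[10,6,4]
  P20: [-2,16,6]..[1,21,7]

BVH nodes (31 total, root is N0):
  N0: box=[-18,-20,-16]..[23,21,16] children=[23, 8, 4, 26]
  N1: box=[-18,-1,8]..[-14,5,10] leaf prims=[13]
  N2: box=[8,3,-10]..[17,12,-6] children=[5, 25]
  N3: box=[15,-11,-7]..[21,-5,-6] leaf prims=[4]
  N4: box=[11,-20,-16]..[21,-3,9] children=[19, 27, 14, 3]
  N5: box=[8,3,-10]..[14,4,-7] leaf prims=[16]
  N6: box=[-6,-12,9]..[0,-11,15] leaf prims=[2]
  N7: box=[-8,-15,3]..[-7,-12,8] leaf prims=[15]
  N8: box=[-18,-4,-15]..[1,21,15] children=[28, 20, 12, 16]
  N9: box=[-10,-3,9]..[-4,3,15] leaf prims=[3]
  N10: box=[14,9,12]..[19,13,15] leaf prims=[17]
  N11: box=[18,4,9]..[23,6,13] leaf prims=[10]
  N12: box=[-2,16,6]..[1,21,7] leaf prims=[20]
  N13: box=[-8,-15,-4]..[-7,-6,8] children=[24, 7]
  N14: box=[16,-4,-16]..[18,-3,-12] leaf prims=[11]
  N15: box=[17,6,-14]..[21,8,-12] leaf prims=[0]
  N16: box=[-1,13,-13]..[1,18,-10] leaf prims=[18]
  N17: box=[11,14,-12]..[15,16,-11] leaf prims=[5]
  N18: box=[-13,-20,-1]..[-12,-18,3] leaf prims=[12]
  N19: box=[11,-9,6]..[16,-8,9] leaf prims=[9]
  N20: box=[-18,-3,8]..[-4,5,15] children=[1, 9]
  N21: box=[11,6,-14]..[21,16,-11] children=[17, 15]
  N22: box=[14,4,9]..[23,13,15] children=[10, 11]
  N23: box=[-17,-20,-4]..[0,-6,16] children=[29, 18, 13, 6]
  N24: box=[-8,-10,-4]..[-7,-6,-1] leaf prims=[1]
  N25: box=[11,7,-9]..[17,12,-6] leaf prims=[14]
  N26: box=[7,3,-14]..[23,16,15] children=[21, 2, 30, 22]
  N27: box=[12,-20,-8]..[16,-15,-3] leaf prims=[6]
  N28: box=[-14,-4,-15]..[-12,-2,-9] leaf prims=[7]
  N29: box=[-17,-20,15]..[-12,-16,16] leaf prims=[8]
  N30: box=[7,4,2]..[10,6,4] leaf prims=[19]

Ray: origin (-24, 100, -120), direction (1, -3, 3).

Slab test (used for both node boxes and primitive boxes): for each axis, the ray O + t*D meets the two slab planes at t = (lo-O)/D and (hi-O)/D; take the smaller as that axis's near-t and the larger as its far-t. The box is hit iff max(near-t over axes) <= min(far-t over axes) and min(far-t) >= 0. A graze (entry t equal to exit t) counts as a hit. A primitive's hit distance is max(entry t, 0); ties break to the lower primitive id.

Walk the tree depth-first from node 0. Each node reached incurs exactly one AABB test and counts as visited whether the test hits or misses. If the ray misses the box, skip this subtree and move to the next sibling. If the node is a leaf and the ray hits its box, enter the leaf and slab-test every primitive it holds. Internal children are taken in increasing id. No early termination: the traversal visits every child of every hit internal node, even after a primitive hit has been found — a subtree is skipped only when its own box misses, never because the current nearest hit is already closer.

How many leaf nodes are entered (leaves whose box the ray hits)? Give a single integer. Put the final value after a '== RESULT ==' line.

Walk:
N0 x:[6,47] y:[79/3,40] z:[104/3,136/3] -> hit [104/3,40], descend [4, 8, 23, 26]
  N4 x:[35,45] y:[103/3,40] z:[104/3,43] -> hit [35,40], descend [3, 14, 19, 27]
    N3 x:[39,45] y:[35,37] z:[113/3,38] -> miss, prune
    N14 x:[40,42] y:[103/3,104/3] z:[104/3,36] -> miss, prune
    N19 x:[35,40] y:[36,109/3] z:[42,43] -> miss, prune
    N27 x:[36,40] y:[115/3,40] z:[112/3,39] -> hit [115/3,39] leaf, test {P6@t=115/3}
  N8 x:[6,25] y:[79/3,104/3] z:[35,45] -> miss, prune
  N23 x:[7,24] y:[106/3,40] z:[116/3,136/3] -> miss, prune
  N26 x:[31,47] y:[28,97/3] z:[106/3,45] -> miss, prune

order=[0, 4, 3, 14, 19, 27, 8, 23, 26]  |boxes|=9  |leaves|=1  hit=P6

== RESULT ==
1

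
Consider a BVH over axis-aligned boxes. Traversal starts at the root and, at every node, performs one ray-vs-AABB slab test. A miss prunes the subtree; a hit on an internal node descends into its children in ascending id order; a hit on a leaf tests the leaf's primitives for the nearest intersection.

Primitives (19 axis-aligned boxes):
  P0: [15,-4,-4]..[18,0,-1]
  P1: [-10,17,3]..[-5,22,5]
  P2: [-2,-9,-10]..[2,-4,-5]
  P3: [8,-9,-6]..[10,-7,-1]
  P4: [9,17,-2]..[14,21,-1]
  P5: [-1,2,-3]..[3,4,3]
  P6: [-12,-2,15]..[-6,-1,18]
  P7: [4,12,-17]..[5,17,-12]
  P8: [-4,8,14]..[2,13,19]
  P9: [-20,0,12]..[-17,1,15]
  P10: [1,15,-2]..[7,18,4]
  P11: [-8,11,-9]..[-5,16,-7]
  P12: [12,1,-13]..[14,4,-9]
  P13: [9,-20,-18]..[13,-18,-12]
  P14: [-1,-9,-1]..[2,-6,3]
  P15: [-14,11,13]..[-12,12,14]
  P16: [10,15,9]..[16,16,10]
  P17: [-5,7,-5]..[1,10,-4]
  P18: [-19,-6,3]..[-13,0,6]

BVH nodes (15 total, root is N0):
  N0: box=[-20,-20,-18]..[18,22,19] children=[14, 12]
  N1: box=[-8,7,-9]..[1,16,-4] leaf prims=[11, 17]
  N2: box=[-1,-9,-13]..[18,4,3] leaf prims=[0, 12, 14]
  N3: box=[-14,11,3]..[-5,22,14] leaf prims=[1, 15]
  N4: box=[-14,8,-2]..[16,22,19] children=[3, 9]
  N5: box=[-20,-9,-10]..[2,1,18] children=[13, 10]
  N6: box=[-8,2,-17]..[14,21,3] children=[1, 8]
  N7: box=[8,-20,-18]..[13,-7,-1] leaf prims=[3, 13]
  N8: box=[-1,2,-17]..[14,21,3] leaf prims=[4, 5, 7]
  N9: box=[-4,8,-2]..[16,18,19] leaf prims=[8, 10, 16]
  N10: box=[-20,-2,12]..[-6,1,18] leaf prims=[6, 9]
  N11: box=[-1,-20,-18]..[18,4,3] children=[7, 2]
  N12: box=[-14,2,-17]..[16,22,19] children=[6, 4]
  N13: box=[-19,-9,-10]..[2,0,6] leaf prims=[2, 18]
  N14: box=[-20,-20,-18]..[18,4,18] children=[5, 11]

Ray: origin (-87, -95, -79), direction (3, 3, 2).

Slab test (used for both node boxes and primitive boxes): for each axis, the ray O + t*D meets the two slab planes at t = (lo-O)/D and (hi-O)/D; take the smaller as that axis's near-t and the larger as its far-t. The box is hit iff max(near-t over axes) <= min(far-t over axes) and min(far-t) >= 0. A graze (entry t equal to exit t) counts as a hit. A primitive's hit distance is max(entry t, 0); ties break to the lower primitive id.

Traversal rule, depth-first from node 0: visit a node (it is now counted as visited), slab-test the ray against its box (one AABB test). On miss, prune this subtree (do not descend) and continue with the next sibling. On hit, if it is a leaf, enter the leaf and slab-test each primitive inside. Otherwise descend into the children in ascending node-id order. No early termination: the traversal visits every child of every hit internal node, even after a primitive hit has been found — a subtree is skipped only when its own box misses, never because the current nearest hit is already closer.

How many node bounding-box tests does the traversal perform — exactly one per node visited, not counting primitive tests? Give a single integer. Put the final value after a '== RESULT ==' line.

Trace the traversal:
N0 x:[67/3,35] y:[25,39] z:[61/2,49] -> hit [61/2,35], descend [12, 14]
  N12 x:[73/3,103/3] y:[97/3,39] z:[31,49] -> hit [97/3,103/3], descend [4, 6]
    N4 x:[73/3,103/3] y:[103/3,39] z:[77/2,49] -> miss, prune
    N6 x:[79/3,101/3] y:[97/3,116/3] z:[31,41] -> hit [97/3,101/3], descend [1, 8]
      N1 x:[79/3,88/3] y:[34,37] z:[35,75/2] -> miss, prune
      N8 x:[86/3,101/3] y:[97/3,116/3] z:[31,41] -> hit [97/3,101/3] leaf, test {P4(miss), P5(miss), P7(miss)}
  N14 x:[67/3,35] y:[25,33] z:[61/2,97/2] -> hit [61/2,33], descend [5, 11]
    N5 x:[67/3,89/3] y:[86/3,32] z:[69/2,97/2] -> miss, prune
    N11 x:[86/3,35] y:[25,33] z:[61/2,41] -> hit [61/2,33], descend [2, 7]
      N2 x:[86/3,35] y:[86/3,33] z:[33,41] -> hit [33,33] leaf, test {P0(miss), P12@t=33, P14(miss)}
      N7 x:[95/3,100/3] y:[25,88/3] z:[61/2,39] -> miss, prune

order=[0, 12, 4, 6, 1, 8, 14, 5, 11, 2, 7]  |boxes|=11  |leaves|=2  hit=P12

== RESULT ==
11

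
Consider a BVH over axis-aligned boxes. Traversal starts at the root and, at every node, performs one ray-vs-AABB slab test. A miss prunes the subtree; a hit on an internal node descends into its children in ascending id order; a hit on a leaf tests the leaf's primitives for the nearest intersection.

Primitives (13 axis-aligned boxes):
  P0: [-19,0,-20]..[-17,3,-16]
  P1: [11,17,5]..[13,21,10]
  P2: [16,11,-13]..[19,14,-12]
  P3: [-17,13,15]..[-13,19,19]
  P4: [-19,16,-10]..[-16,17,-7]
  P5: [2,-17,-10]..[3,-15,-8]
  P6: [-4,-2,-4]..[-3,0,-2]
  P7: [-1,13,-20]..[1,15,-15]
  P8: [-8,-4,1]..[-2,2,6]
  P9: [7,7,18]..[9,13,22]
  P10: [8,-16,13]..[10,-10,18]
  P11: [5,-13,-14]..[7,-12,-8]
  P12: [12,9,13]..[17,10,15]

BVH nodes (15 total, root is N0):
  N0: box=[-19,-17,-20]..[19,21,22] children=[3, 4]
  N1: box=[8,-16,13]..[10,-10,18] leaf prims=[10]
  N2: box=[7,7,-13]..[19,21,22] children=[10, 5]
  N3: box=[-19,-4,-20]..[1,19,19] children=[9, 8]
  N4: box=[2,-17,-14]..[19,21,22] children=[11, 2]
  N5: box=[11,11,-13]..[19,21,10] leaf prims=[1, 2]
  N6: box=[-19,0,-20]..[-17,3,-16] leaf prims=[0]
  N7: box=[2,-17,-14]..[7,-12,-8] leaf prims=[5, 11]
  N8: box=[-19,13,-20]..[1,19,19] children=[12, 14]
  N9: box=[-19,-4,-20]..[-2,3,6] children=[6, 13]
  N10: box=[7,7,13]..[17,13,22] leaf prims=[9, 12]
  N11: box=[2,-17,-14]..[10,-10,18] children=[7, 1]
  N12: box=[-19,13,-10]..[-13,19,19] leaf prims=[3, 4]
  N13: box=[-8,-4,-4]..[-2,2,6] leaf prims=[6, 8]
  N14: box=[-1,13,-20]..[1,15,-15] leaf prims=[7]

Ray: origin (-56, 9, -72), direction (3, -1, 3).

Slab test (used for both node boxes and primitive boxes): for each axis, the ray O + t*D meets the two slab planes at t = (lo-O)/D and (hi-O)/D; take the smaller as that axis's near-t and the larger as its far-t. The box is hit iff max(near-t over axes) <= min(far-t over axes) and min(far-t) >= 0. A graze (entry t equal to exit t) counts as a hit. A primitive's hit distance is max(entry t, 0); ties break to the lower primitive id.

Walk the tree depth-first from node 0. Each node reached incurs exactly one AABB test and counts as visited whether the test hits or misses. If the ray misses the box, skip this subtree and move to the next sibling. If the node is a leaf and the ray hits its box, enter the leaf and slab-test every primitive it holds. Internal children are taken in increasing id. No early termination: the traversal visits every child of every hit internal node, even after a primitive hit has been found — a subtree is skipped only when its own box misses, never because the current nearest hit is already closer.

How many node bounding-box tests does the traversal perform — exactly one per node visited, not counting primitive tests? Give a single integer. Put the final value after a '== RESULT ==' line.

Trace the traversal:
N0 x:[37/3,25] y:[-12,26] z:[52/3,94/3] -> hit [52/3,25], descend [3, 4]
  N3 x:[37/3,19] y:[-10,13] z:[52/3,91/3] -> miss, prune
  N4 x:[58/3,25] y:[-12,26] z:[58/3,94/3] -> hit [58/3,25], descend [2, 11]
    N2 x:[21,25] y:[-12,2] z:[59/3,94/3] -> miss, prune
    N11 x:[58/3,22] y:[19,26] z:[58/3,30] -> hit [58/3,22], descend [1, 7]
      N1 x:[64/3,22] y:[19,25] z:[85/3,30] -> miss, prune
      N7 x:[58/3,21] y:[21,26] z:[58/3,64/3] -> hit [21,21] leaf, test {P5(miss), P11@t=21}

Visited [0, 3, 4, 2, 11, 1, 7]. Tests: 7 box, 1 leaf. Nearest: P11.

== RESULT ==
7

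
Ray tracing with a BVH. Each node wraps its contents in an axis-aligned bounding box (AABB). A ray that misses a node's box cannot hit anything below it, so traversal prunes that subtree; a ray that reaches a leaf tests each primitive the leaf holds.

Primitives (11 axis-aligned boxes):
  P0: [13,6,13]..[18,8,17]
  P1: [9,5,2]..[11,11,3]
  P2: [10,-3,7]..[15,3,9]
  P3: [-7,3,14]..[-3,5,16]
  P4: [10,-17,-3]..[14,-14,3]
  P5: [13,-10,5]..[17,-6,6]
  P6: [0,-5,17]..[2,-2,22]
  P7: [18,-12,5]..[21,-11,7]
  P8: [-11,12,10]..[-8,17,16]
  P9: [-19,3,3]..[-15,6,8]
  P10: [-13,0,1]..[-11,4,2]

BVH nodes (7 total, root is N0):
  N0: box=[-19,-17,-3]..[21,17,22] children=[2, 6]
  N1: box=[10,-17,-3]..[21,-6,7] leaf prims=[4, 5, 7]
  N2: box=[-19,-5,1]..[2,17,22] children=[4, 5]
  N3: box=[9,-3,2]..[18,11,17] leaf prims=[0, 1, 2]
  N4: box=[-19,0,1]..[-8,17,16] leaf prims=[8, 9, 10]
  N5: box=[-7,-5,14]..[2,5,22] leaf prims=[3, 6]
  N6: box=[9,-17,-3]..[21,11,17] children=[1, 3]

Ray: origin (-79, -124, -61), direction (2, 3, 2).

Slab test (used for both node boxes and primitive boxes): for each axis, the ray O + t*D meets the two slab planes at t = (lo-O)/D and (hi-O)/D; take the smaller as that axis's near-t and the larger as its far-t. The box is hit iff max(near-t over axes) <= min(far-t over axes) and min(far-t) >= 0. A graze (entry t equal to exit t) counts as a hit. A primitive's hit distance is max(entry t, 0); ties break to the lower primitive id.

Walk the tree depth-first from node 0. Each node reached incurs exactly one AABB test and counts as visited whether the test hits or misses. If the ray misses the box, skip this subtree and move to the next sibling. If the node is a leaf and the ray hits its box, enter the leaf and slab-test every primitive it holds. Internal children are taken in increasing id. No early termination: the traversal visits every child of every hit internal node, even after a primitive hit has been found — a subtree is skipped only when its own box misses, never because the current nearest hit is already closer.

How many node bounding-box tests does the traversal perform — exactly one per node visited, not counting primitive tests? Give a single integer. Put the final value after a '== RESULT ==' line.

Traverse from the root:
N0 x:[30,50] y:[107/3,47] z:[29,83/2] -> hit [107/3,83/2], descend [2, 6]
  N2 x:[30,81/2] y:[119/3,47] z:[31,83/2] -> hit [119/3,81/2], descend [4, 5]
    N4 x:[30,71/2] y:[124/3,47] z:[31,77/2] -> miss, prune
    N5 x:[36,81/2] y:[119/3,43] z:[75/2,83/2] -> hit [119/3,81/2] leaf, test {P3(miss), P6@t=119/3}
  N6 x:[44,50] y:[107/3,45] z:[29,39] -> miss, prune

order=[0, 2, 4, 5, 6]  |boxes|=5  |leaves|=1  hit=P6

== RESULT ==
5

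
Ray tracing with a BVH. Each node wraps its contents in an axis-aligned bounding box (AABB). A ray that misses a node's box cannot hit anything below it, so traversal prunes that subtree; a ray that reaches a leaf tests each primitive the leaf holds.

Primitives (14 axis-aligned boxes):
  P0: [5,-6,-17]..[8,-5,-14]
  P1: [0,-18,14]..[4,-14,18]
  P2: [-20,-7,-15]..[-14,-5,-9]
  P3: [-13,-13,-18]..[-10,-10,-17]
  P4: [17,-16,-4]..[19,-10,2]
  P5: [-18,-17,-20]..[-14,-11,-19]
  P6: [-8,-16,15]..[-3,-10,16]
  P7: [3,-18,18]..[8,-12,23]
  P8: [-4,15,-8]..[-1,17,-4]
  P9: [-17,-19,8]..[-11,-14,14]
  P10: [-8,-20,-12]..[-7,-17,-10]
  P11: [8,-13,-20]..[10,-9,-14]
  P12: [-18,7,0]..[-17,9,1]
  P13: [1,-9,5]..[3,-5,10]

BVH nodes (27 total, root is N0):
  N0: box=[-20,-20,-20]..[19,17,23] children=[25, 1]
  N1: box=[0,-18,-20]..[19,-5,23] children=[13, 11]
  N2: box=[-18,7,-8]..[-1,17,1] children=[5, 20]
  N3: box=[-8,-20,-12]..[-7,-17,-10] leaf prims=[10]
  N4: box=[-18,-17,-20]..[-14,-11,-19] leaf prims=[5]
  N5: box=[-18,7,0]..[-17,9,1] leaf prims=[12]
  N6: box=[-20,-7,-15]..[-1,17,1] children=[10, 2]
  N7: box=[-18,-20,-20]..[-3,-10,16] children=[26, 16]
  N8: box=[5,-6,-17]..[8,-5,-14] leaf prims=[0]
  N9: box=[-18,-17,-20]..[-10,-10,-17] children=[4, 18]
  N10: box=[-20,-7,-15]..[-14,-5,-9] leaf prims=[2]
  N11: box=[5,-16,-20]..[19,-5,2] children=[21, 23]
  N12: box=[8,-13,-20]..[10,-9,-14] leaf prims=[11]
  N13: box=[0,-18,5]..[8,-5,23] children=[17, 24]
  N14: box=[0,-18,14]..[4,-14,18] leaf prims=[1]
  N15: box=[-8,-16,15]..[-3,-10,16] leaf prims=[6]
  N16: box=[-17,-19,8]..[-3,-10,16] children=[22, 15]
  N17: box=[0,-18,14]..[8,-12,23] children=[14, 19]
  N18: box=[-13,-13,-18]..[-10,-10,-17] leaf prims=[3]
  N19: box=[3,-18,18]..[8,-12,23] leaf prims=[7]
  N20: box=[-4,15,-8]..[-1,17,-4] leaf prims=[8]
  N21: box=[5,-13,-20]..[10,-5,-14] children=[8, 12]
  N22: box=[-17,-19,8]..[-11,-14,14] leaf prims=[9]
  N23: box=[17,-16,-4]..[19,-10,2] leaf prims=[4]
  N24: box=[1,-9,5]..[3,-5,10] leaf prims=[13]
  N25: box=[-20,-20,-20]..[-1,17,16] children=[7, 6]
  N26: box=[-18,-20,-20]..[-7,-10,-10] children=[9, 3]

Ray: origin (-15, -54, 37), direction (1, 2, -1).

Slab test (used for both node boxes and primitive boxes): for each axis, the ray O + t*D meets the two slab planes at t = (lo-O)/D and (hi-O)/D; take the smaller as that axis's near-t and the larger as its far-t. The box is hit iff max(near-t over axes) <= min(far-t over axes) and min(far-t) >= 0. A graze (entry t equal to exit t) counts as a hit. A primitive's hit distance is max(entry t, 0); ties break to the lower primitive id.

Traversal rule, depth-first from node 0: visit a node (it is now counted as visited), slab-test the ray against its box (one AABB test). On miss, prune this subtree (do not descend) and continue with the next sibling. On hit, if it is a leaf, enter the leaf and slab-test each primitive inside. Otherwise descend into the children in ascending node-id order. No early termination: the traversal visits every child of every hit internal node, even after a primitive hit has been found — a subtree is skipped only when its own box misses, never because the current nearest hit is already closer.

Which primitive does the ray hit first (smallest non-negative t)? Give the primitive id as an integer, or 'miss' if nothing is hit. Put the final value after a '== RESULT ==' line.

Traverse from the root:
N0 x:[-5,34] y:[17,71/2] z:[14,57] -> hit [17,34], descend [1, 25]
  N1 x:[15,34] y:[18,49/2] z:[14,57] -> hit [18,49/2], descend [11, 13]
    N11 x:[20,34] y:[19,49/2] z:[35,57] -> miss, prune
    N13 x:[15,23] y:[18,49/2] z:[14,32] -> hit [18,23], descend [17, 24]
      N17 x:[15,23] y:[18,21] z:[14,23] -> hit [18,21], descend [14, 19]
        N14 x:[15,19] y:[18,20] z:[19,23] -> hit [19,19] leaf, test {P1@t=19}
        N19 x:[18,23] y:[18,21] z:[14,19] -> hit [18,19] leaf, test {P7@t=18}
      N24 x:[16,18] y:[45/2,49/2] z:[27,32] -> miss, prune
  N25 x:[-5,14] y:[17,71/2] z:[21,57] -> miss, prune

Summary -> nodes [0, 1, 11, 13, 17, 14, 19, 24, 25]; box-tests=9; leaf-entries=2; first=P7

== RESULT ==
7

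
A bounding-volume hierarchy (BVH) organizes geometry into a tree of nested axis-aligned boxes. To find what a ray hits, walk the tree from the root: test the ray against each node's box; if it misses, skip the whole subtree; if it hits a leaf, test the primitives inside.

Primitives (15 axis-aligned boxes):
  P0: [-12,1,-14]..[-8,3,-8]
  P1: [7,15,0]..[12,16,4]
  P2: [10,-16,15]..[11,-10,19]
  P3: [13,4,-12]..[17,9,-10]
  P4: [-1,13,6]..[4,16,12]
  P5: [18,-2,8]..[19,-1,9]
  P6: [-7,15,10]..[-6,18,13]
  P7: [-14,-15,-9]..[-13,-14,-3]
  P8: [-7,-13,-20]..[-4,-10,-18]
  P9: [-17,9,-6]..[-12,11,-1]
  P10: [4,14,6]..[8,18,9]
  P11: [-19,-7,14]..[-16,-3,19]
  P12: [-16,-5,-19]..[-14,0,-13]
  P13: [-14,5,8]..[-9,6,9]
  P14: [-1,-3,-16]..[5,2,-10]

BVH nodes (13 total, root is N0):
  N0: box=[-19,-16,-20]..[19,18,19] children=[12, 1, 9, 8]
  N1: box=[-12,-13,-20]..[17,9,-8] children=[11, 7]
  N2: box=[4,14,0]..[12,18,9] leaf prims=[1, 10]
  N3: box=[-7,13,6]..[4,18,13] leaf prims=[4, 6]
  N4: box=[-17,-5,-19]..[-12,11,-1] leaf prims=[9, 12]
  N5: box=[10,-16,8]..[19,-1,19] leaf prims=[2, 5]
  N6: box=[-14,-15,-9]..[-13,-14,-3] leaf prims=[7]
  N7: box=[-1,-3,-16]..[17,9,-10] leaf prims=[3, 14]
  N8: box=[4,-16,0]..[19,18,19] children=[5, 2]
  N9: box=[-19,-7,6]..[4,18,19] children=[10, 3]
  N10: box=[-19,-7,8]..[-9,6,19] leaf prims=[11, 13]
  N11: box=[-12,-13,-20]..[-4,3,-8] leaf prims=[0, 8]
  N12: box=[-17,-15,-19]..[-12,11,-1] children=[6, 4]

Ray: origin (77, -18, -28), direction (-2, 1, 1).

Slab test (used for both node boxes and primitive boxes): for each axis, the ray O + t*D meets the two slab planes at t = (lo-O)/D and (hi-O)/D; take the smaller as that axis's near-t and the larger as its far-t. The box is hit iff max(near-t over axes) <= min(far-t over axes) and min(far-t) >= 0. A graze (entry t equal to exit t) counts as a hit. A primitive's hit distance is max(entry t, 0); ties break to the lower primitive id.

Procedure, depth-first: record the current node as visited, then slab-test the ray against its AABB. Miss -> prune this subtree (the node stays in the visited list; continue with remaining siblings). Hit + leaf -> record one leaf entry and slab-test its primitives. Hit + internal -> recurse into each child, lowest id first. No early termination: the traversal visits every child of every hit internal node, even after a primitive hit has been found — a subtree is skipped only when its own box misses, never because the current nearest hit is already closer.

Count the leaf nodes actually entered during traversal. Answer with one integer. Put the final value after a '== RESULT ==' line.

Trace the traversal:
N0 x:[29,48] y:[2,36] z:[8,47] -> hit [29,36], descend [1, 8, 9, 12]
  N1 x:[30,89/2] y:[5,27] z:[8,20] -> miss, prune
  N8 x:[29,73/2] y:[2,36] z:[28,47] -> hit [29,36], descend [2, 5]
    N2 x:[65/2,73/2] y:[32,36] z:[28,37] -> hit [65/2,36] leaf, test {P1(miss), P10@t=69/2}
    N5 x:[29,67/2] y:[2,17] z:[36,47] -> miss, prune
  N9 x:[73/2,48] y:[11,36] z:[34,47] -> miss, prune
  N12 x:[89/2,47] y:[3,29] z:[9,27] -> miss, prune

Summary -> nodes [0, 1, 8, 2, 5, 9, 12]; box-tests=7; leaf-entries=1; first=P10

== RESULT ==
1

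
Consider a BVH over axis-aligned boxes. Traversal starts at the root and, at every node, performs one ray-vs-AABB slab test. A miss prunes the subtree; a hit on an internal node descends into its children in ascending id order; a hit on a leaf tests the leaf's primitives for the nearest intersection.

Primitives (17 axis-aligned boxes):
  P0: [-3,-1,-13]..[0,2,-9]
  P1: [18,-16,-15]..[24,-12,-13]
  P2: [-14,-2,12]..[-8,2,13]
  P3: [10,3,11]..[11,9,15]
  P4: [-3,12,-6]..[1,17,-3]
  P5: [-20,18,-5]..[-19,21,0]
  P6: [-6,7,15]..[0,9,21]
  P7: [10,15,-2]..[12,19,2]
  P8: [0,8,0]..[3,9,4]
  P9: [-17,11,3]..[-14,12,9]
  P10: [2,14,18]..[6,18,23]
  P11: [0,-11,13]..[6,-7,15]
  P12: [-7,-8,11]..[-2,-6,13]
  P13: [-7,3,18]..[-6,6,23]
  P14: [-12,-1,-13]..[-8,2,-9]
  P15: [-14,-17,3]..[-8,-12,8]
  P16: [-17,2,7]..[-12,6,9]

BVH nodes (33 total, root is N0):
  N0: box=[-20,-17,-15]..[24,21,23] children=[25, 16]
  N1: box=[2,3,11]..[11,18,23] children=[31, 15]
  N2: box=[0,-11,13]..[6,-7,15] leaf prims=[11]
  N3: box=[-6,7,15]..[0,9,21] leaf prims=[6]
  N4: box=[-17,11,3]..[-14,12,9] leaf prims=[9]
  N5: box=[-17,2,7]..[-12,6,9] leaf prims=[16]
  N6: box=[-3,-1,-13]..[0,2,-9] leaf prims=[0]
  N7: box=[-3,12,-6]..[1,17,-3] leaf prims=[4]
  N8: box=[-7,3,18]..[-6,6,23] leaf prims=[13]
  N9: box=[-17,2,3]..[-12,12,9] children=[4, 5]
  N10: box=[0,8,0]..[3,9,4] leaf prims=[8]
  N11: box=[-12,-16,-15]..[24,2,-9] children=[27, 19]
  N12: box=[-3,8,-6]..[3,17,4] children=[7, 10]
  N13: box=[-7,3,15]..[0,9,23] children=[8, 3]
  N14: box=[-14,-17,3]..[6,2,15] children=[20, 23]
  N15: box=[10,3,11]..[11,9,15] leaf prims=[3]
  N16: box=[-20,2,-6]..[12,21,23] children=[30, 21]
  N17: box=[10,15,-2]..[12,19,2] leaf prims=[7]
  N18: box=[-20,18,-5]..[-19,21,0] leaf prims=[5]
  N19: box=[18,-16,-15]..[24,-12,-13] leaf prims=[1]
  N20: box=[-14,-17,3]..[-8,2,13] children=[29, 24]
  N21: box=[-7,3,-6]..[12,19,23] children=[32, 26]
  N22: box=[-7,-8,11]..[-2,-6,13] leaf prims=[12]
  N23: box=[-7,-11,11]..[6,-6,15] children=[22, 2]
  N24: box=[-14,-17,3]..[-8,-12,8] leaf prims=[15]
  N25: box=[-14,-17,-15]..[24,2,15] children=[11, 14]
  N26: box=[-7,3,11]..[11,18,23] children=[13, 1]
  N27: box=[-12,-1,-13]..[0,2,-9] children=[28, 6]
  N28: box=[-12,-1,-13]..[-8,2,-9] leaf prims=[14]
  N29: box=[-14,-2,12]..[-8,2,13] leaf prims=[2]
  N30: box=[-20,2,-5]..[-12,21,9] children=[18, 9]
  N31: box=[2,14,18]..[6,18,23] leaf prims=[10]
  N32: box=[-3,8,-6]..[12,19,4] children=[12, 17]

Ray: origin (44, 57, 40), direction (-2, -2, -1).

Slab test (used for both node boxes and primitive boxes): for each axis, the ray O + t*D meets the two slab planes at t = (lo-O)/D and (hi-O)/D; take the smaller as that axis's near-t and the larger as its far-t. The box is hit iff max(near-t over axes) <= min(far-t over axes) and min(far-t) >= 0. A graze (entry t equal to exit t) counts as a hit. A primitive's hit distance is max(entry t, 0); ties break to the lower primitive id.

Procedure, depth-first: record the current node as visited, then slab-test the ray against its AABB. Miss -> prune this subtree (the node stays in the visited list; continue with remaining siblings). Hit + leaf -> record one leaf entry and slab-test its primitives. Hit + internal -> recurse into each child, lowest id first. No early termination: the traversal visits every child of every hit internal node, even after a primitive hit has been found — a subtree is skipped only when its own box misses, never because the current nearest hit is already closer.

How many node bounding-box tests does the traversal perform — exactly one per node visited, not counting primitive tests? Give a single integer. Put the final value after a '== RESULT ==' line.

Traverse from the root:
N0 x:[10,32] y:[18,37] z:[17,55] -> hit [18,32], descend [16, 25]
  N16 x:[16,32] y:[18,55/2] z:[17,46] -> hit [18,55/2], descend [21, 30]
    N21 x:[16,51/2] y:[19,27] z:[17,46] -> hit [19,51/2], descend [26, 32]
      N26 x:[33/2,51/2] y:[39/2,27] z:[17,29] -> hit [39/2,51/2], descend [1, 13]
        N1 x:[33/2,21] y:[39/2,27] z:[17,29] -> hit [39/2,21], descend [15, 31]
          N15 x:[33/2,17] y:[24,27] z:[25,29] -> miss, prune
          N31 x:[19,21] y:[39/2,43/2] z:[17,22] -> hit [39/2,21] leaf, test {P10@t=39/2}
        N13 x:[22,51/2] y:[24,27] z:[17,25] -> hit [24,25], descend [3, 8]
          N3 x:[22,25] y:[24,25] z:[19,25] -> hit [24,25] leaf, test {P6@t=24}
          N8 x:[25,51/2] y:[51/2,27] z:[17,22] -> miss, prune
      N32 x:[16,47/2] y:[19,49/2] z:[36,46] -> miss, prune
    N30 x:[28,32] y:[18,55/2] z:[31,45] -> miss, prune
  N25 x:[10,29] y:[55/2,37] z:[25,55] -> hit [55/2,29], descend [11, 14]
    N11 x:[10,28] y:[55/2,73/2] z:[49,55] -> miss, prune
    N14 x:[19,29] y:[55/2,37] z:[25,37] -> hit [55/2,29], descend [20, 23]
      N20 x:[26,29] y:[55/2,37] z:[27,37] -> hit [55/2,29], descend [24, 29]
        N24 x:[26,29] y:[69/2,37] z:[32,37] -> miss, prune
        N29 x:[26,29] y:[55/2,59/2] z:[27,28] -> hit [55/2,28] leaf, test {P2@t=55/2}
      N23 x:[19,51/2] y:[63/2,34] z:[25,29] -> miss, prune

Summary -> nodes [0, 16, 21, 26, 1, 15, 31, 13, 3, 8, 32, 30, 25, 11, 14, 20, 24, 29, 23]; box-tests=19; leaf-entries=3; first=P10

== RESULT ==
19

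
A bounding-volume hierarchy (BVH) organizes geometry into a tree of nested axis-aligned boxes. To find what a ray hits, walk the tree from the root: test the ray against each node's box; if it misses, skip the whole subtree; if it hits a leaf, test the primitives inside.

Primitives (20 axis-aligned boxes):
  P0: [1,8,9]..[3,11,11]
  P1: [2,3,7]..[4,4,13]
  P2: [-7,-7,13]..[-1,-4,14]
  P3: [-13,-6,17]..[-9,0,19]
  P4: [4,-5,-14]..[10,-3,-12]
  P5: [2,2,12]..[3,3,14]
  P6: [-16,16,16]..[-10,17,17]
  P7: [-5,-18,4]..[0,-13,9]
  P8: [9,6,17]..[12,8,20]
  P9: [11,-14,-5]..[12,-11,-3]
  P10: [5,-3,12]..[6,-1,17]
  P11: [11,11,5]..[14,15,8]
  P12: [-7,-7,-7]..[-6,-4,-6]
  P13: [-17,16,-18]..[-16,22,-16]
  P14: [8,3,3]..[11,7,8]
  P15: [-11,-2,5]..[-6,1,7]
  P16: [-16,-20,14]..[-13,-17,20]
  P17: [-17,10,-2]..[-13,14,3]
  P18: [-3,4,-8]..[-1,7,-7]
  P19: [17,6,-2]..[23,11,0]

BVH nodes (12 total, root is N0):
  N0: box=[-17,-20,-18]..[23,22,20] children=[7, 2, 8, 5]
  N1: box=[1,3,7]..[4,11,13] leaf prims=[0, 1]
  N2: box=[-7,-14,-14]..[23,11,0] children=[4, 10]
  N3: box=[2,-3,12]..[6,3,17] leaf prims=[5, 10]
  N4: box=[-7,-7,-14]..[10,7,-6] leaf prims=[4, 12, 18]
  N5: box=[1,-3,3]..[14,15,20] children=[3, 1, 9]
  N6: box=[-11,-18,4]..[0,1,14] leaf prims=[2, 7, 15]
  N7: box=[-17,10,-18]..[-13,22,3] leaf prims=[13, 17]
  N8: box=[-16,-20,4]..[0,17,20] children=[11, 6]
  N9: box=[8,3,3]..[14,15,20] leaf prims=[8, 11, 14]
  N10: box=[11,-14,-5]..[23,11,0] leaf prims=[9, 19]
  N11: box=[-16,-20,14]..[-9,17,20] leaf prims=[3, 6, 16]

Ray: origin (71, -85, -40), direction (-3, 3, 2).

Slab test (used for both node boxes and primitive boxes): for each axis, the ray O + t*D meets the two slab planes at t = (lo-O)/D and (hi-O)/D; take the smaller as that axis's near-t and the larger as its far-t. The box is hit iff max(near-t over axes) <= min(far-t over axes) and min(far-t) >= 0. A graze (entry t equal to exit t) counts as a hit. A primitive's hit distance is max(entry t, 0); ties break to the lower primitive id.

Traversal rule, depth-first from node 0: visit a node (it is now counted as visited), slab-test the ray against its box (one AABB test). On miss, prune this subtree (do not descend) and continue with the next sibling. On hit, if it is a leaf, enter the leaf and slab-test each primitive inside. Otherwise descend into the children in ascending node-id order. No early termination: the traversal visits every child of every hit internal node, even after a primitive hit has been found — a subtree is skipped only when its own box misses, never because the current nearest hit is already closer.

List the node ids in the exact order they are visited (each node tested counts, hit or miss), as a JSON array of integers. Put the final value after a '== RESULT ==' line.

Trace the traversal:
N0 x:[16,88/3] y:[65/3,107/3] z:[11,30] -> hit [65/3,88/3], descend [2, 5, 7, 8]
  N2 x:[16,26] y:[71/3,32] z:[13,20] -> miss, prune
  N5 x:[19,70/3] y:[82/3,100/3] z:[43/2,30] -> miss, prune
  N7 x:[28,88/3] y:[95/3,107/3] z:[11,43/2] -> miss, prune
  N8 x:[71/3,29] y:[65/3,34] z:[22,30] -> hit [71/3,29], descend [6, 11]
    N6 x:[71/3,82/3] y:[67/3,86/3] z:[22,27] -> hit [71/3,27] leaf, test {P2(miss), P7@t=71/3, P15(miss)}
    N11 x:[80/3,29] y:[65/3,34] z:[27,30] -> hit [27,29] leaf, test {P3(miss), P6(miss), P16(miss)}

order=[0, 2, 5, 7, 8, 6, 11]  |boxes|=7  |leaves|=2  hit=P7

== RESULT ==
[0, 2, 5, 7, 8, 6, 11]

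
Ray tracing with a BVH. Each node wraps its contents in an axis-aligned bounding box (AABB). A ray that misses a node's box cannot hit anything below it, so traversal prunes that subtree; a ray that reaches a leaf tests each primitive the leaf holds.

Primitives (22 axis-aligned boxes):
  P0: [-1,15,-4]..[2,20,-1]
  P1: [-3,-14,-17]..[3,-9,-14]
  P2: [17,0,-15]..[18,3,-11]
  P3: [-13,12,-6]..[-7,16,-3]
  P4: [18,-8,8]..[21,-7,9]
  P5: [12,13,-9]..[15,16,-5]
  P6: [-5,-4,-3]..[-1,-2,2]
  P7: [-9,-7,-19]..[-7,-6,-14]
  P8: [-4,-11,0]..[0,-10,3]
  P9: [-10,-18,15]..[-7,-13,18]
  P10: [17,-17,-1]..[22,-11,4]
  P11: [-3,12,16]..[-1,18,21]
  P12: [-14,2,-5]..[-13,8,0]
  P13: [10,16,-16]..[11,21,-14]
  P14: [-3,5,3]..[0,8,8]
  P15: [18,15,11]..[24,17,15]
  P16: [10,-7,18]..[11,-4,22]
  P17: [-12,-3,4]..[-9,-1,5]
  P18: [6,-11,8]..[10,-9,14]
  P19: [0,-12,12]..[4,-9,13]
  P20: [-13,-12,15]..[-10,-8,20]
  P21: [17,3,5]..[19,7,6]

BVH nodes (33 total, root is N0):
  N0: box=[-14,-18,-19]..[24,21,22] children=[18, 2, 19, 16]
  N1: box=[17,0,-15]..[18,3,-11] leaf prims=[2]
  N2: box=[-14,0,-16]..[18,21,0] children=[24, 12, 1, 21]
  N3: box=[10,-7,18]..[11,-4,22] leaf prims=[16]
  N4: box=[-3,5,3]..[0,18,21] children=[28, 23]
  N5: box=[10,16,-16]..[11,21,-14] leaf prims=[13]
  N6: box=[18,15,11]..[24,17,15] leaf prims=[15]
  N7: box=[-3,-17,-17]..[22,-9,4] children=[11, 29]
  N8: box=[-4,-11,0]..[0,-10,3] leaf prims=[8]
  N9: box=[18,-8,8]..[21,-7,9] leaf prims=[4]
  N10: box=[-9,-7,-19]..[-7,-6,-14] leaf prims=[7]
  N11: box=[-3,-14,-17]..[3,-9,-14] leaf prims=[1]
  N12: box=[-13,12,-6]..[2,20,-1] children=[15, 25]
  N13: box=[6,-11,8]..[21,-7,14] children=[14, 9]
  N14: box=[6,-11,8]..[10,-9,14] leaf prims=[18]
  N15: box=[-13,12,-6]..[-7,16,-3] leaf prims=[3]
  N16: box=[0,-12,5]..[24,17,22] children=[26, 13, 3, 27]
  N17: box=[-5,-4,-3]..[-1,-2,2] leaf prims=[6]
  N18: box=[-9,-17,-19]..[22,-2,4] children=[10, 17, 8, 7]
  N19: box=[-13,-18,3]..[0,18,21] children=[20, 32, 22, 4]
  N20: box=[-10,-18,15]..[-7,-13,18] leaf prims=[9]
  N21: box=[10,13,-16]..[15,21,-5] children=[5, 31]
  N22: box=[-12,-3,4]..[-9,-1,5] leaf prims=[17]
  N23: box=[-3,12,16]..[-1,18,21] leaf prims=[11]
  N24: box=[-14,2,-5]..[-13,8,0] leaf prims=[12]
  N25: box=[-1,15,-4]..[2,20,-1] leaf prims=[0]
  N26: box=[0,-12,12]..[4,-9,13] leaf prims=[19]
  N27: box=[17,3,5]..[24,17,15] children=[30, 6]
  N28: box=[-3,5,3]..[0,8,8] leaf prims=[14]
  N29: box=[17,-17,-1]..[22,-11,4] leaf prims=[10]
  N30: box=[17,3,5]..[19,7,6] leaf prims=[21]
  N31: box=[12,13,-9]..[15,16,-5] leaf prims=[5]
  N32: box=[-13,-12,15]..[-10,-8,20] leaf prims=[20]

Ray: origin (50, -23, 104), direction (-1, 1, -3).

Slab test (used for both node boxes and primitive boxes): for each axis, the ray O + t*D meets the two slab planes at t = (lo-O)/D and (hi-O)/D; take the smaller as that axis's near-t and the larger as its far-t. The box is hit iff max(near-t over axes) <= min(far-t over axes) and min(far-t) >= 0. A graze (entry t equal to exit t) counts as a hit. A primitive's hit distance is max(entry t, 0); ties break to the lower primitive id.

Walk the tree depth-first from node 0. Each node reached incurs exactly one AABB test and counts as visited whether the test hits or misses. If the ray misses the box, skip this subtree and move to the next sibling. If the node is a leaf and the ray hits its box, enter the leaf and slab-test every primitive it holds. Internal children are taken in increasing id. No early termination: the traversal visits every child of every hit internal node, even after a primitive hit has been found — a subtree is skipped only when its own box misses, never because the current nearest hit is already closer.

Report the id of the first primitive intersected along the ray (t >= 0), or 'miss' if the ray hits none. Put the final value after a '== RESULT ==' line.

Trace the traversal:
N0 x:[26,64] y:[5,44] z:[82/3,41] -> hit [82/3,41], descend [2, 16, 18, 19]
  N2 x:[32,64] y:[23,44] z:[104/3,40] -> hit [104/3,40], descend [1, 12, 21, 24]
    N1 x:[32,33] y:[23,26] z:[115/3,119/3] -> miss, prune
    N12 x:[48,63] y:[35,43] z:[35,110/3] -> miss, prune
    N21 x:[35,40] y:[36,44] z:[109/3,40] -> hit [109/3,40], descend [5, 31]
      N5 x:[39,40] y:[39,44] z:[118/3,40] -> hit [118/3,40] leaf, test {P13@t=118/3}
      N31 x:[35,38] y:[36,39] z:[109/3,113/3] -> hit [109/3,113/3] leaf, test {P5@t=109/3}
    N24 x:[63,64] y:[25,31] z:[104/3,109/3] -> miss, prune
  N16 x:[26,50] y:[11,40] z:[82/3,33] -> hit [82/3,33], descend [3, 13, 26, 27]
    N3 x:[39,40] y:[16,19] z:[82/3,86/3] -> miss, prune
    N13 x:[29,44] y:[12,16] z:[30,32] -> miss, prune
    N26 x:[46,50] y:[11,14] z:[91/3,92/3] -> miss, prune
    N27 x:[26,33] y:[26,40] z:[89/3,33] -> hit [89/3,33], descend [6, 30]
      N6 x:[26,32] y:[38,40] z:[89/3,31] -> miss, prune
      N30 x:[31,33] y:[26,30] z:[98/3,33] -> miss, prune
  N18 x:[28,59] y:[6,21] z:[100/3,41] -> miss, prune
  N19 x:[50,63] y:[5,41] z:[83/3,101/3] -> miss, prune

17 AABB tests over nodes [0, 2, 1, 12, 21, 5, 31, 24, 16, 3, 13, 26, 27, 6, 30, 18, 19]; 2 leaves entered; closest P5.

== RESULT ==
5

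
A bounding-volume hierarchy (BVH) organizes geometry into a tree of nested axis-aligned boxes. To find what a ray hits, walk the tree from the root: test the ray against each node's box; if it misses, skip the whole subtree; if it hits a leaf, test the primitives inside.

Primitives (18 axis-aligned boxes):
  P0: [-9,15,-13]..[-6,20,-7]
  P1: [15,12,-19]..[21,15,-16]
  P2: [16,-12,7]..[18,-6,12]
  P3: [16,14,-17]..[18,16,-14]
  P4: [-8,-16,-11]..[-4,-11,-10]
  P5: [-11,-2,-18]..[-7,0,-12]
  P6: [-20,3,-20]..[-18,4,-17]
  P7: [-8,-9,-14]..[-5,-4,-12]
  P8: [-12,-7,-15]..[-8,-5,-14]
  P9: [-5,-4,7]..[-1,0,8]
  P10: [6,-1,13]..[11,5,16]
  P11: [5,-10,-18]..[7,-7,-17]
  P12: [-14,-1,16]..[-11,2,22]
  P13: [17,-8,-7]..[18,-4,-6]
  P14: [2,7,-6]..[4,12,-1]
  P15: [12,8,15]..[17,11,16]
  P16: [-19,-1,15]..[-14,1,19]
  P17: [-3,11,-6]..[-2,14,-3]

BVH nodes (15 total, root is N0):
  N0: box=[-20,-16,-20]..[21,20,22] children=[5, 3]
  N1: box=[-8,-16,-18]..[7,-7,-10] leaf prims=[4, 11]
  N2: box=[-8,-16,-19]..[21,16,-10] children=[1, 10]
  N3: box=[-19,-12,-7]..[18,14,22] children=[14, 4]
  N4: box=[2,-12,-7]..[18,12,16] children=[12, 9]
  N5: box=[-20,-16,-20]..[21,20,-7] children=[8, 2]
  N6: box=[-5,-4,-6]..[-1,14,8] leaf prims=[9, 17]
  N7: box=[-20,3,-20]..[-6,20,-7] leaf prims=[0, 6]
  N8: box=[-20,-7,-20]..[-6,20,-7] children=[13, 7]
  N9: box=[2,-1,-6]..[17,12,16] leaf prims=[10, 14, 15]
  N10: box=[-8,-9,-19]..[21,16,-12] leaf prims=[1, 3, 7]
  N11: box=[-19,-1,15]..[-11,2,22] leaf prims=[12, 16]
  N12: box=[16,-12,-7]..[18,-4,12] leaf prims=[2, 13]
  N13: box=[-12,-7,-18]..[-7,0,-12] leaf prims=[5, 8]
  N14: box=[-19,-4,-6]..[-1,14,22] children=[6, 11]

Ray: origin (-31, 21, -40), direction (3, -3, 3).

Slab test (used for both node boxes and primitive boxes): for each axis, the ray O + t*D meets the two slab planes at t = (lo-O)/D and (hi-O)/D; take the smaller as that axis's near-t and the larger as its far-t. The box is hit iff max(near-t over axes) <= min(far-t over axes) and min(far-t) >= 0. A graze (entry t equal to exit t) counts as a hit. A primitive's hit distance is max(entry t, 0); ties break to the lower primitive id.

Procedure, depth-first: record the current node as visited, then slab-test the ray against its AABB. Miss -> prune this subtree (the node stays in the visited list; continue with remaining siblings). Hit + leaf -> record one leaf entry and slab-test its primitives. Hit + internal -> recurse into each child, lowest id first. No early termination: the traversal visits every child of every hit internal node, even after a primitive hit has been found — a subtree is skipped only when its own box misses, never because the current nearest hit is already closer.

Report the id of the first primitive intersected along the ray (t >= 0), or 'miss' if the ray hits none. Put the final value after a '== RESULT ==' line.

Walk:
N0 x:[11/3,52/3] y:[1/3,37/3] z:[20/3,62/3] -> hit [20/3,37/3], descend [3, 5]
  N3 x:[4,49/3] y:[7/3,11] z:[11,62/3] -> hit [11,11], descend [4, 14]
    N4 x:[11,49/3] y:[3,11] z:[11,56/3] -> hit [11,11], descend [9, 12]
      N9 x:[11,16] y:[3,22/3] z:[34/3,56/3] -> miss, prune
      N12 x:[47/3,49/3] y:[25/3,11] z:[11,52/3] -> miss, prune
    N14 x:[4,10] y:[7/3,25/3] z:[34/3,62/3] -> miss, prune
  N5 x:[11/3,52/3] y:[1/3,37/3] z:[20/3,11] -> hit [20/3,11], descend [2, 8]
    N2 x:[23/3,52/3] y:[5/3,37/3] z:[7,10] -> hit [23/3,10], descend [1, 10]
      N1 x:[23/3,38/3] y:[28/3,37/3] z:[22/3,10] -> hit [28/3,10] leaf, test {P4(miss), P11(miss)}
      N10 x:[23/3,52/3] y:[5/3,10] z:[7,28/3] -> hit [23/3,28/3] leaf, test {P1(miss), P3(miss), P7@t=26/3}
    N8 x:[11/3,25/3] y:[1/3,28/3] z:[20/3,11] -> hit [20/3,25/3], descend [7, 13]
      N7 x:[11/3,25/3] y:[1/3,6] z:[20/3,11] -> miss, prune
      N13 x:[19/3,8] y:[7,28/3] z:[22/3,28/3] -> hit [22/3,8] leaf, test {P5@t=22/3, P8(miss)}

13 AABB tests over nodes [0, 3, 4, 9, 12, 14, 5, 2, 1, 10, 8, 7, 13]; 3 leaves entered; closest P5.

== RESULT ==
5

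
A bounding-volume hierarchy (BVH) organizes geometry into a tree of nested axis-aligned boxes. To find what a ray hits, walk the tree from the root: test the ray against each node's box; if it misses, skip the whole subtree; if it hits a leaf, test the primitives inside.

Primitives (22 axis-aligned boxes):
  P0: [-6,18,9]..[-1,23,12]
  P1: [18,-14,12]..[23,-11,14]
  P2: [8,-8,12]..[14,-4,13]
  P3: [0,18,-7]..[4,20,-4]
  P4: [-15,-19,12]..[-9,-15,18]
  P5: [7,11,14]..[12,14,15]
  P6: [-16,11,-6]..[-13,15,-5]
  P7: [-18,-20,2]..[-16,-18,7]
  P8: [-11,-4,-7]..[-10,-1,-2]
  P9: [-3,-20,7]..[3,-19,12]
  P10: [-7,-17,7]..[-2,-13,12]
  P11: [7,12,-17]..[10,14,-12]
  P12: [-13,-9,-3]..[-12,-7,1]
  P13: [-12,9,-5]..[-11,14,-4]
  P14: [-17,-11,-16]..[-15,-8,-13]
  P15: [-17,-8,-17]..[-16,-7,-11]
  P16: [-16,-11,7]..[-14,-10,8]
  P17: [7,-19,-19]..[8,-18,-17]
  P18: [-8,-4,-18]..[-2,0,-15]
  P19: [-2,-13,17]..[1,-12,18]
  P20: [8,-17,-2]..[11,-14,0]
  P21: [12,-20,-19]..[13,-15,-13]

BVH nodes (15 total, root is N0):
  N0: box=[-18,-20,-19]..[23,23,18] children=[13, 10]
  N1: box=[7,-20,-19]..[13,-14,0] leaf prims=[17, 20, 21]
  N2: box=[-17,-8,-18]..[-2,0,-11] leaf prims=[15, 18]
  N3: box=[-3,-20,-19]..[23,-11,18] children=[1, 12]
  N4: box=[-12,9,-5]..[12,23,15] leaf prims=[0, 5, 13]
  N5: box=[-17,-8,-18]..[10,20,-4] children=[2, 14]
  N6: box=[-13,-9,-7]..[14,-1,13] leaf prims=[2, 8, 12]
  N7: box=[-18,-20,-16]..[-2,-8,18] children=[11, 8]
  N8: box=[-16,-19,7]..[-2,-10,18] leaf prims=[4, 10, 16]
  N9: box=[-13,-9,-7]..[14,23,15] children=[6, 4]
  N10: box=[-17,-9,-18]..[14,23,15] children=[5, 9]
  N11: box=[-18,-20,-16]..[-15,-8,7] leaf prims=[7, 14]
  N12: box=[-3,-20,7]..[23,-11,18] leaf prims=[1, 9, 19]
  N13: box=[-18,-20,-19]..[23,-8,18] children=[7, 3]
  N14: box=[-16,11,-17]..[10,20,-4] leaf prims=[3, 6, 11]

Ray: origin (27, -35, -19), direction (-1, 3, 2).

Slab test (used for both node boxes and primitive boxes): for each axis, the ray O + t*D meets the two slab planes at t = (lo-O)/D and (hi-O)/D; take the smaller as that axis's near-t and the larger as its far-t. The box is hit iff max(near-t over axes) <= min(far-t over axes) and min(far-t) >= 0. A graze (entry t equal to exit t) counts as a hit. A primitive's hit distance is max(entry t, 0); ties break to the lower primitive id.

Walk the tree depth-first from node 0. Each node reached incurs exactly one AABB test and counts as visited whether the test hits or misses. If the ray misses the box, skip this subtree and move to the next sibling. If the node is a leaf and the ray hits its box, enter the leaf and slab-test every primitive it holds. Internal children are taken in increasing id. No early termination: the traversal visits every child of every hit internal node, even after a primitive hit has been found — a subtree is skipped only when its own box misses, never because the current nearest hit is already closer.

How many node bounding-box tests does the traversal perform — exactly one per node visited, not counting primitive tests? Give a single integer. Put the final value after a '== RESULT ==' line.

Trace the traversal:
N0 x:[4,45] y:[5,58/3] z:[0,37/2] -> hit [5,37/2], descend [10, 13]
  N10 x:[13,44] y:[26/3,58/3] z:[1/2,17] -> hit [13,17], descend [5, 9]
    N5 x:[17,44] y:[9,55/3] z:[1/2,15/2] -> miss, prune
    N9 x:[13,40] y:[26/3,58/3] z:[6,17] -> hit [13,17], descend [4, 6]
      N4 x:[15,39] y:[44/3,58/3] z:[7,17] -> hit [15,17] leaf, test {P0(miss), P5(miss), P13(miss)}
      N6 x:[13,40] y:[26/3,34/3] z:[6,16] -> miss, prune
  N13 x:[4,45] y:[5,9] z:[0,37/2] -> hit [5,9], descend [3, 7]
    N3 x:[4,30] y:[5,8] z:[0,37/2] -> hit [5,8], descend [1, 12]
      N1 x:[14,20] y:[5,7] z:[0,19/2] -> miss, prune
      N12 x:[4,30] y:[5,8] z:[13,37/2] -> miss, prune
    N7 x:[29,45] y:[5,9] z:[3/2,37/2] -> miss, prune

Summary -> nodes [0, 10, 5, 9, 4, 6, 13, 3, 1, 12, 7]; box-tests=11; leaf-entries=1; first=miss

== RESULT ==
11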